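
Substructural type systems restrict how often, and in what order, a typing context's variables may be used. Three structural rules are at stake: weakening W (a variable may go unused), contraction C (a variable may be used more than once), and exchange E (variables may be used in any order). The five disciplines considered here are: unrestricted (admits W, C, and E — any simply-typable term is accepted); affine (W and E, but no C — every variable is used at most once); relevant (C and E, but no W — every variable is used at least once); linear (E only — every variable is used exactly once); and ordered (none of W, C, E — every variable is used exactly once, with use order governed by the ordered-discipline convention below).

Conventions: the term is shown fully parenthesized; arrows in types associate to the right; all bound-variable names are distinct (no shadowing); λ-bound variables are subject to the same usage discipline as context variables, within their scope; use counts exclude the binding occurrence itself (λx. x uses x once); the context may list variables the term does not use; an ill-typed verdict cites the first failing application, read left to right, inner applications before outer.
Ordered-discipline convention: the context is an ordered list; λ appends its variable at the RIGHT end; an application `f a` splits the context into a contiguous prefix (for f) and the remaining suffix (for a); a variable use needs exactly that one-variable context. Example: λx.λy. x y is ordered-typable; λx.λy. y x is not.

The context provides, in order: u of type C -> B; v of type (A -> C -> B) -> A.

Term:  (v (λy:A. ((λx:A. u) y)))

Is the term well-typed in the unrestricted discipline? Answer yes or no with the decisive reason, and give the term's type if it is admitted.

yes — typability at A is all that's needed; term : A
counts: u: 1, v: 1, y (λ-bound): 1, x (λ-bound): 0
order of uses: v, u, y
typing: the term checks, with type A
all disciplines: ordered ✗ | linear ✗ | affine ✓ | relevant ✗ | unrestricted ✓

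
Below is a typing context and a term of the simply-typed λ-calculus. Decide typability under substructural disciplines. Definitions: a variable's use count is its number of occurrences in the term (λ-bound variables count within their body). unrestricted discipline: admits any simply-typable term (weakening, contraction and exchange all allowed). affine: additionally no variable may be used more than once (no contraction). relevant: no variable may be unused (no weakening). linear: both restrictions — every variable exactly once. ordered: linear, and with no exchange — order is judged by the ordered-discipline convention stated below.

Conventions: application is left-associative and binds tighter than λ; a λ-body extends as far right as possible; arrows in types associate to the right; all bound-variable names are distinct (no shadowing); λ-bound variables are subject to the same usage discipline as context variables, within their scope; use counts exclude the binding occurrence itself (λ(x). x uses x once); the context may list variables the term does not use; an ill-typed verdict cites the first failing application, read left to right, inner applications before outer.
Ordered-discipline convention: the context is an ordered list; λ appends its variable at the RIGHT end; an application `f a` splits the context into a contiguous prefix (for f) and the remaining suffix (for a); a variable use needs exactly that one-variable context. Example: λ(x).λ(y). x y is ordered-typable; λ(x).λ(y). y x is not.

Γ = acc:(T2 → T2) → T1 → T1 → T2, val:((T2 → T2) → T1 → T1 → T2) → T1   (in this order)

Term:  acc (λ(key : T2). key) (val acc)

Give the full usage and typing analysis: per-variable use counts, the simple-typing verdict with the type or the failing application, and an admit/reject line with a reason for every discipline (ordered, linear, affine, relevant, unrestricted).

usage: acc ×2, val ×1, key (λ-bound) ×1
order of uses: acc, key, val, acc
typing: the term checks, with type T1 → T2
ordered: ✗, acc ×2 used more than once (contraction)
linear: ✗, acc ×2 used more than once (contraction)
affine: ✗, acc ×2 used more than once (contraction)
relevant: ✓, every one of acc, val, key appears
unrestricted: ✓, simply typable at T1 → T2; W, C, E all held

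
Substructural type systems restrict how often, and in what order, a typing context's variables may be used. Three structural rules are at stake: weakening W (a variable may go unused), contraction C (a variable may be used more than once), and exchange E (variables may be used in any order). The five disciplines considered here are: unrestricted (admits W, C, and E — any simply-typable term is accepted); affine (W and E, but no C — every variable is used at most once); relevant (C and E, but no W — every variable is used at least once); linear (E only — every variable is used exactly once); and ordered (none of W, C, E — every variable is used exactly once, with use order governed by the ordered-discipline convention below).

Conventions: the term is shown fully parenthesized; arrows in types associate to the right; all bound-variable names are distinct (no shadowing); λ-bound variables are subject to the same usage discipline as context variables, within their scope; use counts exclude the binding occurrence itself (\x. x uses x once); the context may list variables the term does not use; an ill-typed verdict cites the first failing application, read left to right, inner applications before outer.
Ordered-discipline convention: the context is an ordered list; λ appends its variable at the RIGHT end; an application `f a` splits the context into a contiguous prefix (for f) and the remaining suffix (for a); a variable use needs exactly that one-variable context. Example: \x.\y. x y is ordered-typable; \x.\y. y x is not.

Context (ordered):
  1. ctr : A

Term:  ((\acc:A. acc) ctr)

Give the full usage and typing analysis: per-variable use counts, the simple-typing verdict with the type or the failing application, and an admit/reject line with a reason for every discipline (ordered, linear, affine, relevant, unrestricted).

usage: ctr=1; acc (bound)=1
uses in reading order: acc, ctr
typing: the term checks, with type A
ordered: ✓, ctr, acc once each; derivable with no W/C/E
linear: ✓, each of ctr, acc used exactly once
affine: ✓, at most one use each (ctr, acc)
relevant: ✓, ctr, acc: all used, weakening unneeded
unrestricted: ✓, well-typed at A; no restrictions here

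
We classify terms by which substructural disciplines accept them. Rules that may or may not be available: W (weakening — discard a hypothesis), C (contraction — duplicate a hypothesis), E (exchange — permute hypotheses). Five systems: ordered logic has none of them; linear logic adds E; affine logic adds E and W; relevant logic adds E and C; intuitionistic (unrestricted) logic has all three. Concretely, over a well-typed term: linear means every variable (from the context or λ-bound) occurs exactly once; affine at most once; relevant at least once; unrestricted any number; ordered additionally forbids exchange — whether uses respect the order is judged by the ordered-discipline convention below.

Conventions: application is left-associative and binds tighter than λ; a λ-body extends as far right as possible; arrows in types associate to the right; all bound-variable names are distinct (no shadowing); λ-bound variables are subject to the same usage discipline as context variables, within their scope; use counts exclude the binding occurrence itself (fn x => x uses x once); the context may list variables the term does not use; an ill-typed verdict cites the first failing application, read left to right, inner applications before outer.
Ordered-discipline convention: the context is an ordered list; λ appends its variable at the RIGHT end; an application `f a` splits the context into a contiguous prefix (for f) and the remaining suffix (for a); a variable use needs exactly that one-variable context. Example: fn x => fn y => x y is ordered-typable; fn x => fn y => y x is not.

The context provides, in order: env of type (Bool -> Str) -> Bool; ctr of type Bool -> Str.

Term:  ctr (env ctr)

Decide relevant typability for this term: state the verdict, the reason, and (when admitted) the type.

yes — none of env, ctr goes unused; term : Str
counts: env: 1; ctr: 2
order of uses: ctr, env, ctr
typing: well-typed — term : Str
per-discipline verdicts: ordered ✗ · linear ✗ · affine ✗ · relevant ✓ · unrestricted ✓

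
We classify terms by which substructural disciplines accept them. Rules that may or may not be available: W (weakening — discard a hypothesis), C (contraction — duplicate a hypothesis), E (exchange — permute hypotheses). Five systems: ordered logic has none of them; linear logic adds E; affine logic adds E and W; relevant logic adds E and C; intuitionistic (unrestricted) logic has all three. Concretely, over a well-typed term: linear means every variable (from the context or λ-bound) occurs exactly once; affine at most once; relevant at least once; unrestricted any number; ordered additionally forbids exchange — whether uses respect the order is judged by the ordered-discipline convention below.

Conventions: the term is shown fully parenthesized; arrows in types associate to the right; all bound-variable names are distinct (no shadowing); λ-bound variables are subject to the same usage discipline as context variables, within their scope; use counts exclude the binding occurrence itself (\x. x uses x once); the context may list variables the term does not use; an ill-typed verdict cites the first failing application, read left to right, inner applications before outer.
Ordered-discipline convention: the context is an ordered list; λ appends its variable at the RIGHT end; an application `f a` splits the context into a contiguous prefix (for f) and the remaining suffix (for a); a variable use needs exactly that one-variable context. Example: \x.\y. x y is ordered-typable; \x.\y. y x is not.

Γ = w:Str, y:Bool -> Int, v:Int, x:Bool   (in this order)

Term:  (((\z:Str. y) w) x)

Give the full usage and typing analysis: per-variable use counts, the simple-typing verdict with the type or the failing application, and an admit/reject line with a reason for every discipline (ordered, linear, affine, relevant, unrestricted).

usage: w: 1, y: 1, v: 0, x: 1, z [bound]: 0
left-to-right use order: y, w, x
typing: well-typed at Int
ordered: ✗, needs weakening: v, z unused
linear: ✗, needs weakening: v, z unused
affine: ✓, none of w, y, v, x, z used more than once
relevant: ✗, needs weakening: v, z unused
unrestricted: ✓, typability at Int is all that's needed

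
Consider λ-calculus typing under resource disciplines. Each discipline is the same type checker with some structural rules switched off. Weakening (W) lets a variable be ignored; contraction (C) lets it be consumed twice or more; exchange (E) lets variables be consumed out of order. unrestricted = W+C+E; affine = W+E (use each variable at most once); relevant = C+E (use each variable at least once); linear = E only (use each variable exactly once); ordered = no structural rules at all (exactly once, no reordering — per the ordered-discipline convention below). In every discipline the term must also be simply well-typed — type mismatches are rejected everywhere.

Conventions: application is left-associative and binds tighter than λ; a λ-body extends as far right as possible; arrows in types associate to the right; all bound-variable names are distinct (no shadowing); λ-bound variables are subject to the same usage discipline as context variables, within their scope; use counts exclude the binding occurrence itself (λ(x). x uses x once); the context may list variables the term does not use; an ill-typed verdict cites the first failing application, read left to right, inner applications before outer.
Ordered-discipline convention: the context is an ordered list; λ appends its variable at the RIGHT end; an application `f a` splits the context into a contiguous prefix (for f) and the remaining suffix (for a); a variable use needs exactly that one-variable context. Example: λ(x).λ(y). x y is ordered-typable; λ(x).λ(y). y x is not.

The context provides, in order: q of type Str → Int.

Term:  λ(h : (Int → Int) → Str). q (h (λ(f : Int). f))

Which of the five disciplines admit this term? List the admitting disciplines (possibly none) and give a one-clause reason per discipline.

accepted by: ordered, linear, affine, relevant, unrestricted
use counts: q=1, h (bound)=1, f (bound)=1
order of uses: q, h, f
typing: ✓ — ((Int → Int) → Str) → Int
ordered ✓ (q, h, f: once each, no exchange needed)
linear ✓ (exactly-once usage across q, h, f)
affine ✓ (no duplicate uses among q, h, f)
relevant ✓ (q, h, f: all used, weakening unneeded)
unrestricted ✓ (simply typable at ((Int → Int) → Str) → Int; W, C, E all held)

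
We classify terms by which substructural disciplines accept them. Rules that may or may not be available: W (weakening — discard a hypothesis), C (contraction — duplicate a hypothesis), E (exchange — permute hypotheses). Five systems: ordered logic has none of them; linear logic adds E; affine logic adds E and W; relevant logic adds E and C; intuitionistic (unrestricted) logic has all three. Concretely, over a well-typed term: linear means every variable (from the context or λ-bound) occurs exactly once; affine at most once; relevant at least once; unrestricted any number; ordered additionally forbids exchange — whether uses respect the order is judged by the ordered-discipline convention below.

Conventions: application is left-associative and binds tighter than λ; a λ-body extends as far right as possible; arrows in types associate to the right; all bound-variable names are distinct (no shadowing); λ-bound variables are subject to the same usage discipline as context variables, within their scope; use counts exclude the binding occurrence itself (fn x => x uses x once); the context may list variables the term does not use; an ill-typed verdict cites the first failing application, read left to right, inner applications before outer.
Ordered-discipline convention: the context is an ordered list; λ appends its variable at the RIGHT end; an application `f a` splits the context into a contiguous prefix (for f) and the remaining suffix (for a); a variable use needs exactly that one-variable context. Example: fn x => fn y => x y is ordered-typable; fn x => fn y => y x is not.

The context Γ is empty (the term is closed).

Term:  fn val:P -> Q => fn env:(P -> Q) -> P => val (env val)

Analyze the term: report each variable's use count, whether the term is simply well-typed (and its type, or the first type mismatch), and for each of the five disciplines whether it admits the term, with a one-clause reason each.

usage: val (bound): 2×; env (bound): 1×
uses in reading order: val, env, val
typing: well-typed at (P -> Q) -> ((P -> Q) -> P) -> Q
ordered ✗ (val ×2 used more than once (contraction))
linear ✗ (val ×2 used more than once (contraction))
affine ✗ (val ×2 used more than once (contraction))
relevant ✓ (val, env: all used, weakening unneeded)
unrestricted ✓ (type-checks ((P -> Q) -> ((P -> Q) -> P) -> Q) and nothing is barred)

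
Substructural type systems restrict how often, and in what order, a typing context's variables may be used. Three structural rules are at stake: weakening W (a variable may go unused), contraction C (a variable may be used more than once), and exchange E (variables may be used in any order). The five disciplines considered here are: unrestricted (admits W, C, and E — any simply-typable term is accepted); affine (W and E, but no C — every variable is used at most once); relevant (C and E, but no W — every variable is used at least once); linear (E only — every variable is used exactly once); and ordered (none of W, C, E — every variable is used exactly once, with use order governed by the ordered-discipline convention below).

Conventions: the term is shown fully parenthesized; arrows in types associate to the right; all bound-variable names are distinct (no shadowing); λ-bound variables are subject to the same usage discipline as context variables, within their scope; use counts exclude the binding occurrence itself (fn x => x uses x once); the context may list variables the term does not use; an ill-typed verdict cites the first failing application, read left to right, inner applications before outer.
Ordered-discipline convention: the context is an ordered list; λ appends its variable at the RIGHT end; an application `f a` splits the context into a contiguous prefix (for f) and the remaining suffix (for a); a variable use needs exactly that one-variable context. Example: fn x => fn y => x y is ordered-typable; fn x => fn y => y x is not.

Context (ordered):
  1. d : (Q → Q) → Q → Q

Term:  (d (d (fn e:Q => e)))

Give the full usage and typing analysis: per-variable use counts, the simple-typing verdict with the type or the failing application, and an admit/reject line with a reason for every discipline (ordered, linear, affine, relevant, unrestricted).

variable uses: d=2, e [bound]=1
order of uses: d, d, e
typing: the term checks, with type Q → Q
ordered: ✗, d ×2 used more than once (contraction)
linear: ✗, d ×2 used more than once (contraction)
affine: ✗, d ×2 used more than once (contraction)
relevant: ✓, none of d, e goes unused
unrestricted: ✓, well-typed at Q → Q; no restrictions here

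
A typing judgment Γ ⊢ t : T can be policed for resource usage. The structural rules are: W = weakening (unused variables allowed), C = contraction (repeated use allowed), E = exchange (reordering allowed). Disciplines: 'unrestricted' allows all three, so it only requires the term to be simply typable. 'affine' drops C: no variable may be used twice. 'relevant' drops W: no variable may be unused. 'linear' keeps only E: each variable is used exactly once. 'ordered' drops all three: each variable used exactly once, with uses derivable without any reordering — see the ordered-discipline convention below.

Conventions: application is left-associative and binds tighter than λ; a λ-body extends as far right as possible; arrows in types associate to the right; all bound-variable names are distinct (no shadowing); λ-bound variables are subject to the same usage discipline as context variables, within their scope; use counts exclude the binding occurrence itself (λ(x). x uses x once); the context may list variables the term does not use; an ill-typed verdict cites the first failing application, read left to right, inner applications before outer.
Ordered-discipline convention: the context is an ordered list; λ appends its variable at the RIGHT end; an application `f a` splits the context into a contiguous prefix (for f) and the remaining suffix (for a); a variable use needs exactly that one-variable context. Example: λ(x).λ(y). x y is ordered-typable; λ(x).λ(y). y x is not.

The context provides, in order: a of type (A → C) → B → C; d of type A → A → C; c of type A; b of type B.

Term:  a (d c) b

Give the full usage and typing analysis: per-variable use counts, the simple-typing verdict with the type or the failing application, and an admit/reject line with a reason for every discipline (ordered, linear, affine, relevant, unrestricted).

variable uses: a: 1×; d: 1×; c: 1×; b: 1×
left-to-right use order: a, d, c, b
typing: ✓ — C
ordered ✓ (a, d, c, b: once each, no exchange needed)
linear ✓ (a, d, c, b: one use apiece)
affine ✓ (none of a, d, c, b used more than once)
relevant ✓ (at least one use each (a, d, c, b))
unrestricted ✓ (typability at C is all that's needed)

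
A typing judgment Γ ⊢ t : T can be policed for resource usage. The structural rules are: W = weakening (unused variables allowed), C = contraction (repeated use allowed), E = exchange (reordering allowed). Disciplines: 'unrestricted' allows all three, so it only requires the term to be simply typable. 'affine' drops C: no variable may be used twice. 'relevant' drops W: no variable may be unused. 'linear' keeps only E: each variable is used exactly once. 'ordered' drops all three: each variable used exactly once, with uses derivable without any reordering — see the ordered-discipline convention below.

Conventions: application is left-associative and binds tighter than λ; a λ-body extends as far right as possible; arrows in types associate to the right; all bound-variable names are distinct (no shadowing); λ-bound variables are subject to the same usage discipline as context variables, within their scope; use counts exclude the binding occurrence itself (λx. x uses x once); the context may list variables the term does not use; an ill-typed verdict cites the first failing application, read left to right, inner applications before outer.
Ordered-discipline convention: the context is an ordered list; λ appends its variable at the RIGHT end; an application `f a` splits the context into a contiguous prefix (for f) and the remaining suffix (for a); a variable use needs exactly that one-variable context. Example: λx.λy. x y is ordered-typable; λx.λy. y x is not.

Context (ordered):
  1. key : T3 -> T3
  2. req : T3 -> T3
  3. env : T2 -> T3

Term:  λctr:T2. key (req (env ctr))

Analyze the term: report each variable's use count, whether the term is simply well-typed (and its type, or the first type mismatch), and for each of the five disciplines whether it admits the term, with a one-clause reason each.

counts: key: 1; req: 1; env: 1; ctr (bound): 1
order of uses: key, req, env, ctr
typing: well-typed at T2 -> T3
ordered: ✓, key, req, env, ctr: once each, no exchange needed
linear: ✓, exactly-once usage across key, req, env, ctr
affine: ✓, no duplicate uses among key, req, env, ctr
relevant: ✓, at least one use each (key, req, env, ctr)
unrestricted: ✓, well-typed at T2 -> T3; no restrictions here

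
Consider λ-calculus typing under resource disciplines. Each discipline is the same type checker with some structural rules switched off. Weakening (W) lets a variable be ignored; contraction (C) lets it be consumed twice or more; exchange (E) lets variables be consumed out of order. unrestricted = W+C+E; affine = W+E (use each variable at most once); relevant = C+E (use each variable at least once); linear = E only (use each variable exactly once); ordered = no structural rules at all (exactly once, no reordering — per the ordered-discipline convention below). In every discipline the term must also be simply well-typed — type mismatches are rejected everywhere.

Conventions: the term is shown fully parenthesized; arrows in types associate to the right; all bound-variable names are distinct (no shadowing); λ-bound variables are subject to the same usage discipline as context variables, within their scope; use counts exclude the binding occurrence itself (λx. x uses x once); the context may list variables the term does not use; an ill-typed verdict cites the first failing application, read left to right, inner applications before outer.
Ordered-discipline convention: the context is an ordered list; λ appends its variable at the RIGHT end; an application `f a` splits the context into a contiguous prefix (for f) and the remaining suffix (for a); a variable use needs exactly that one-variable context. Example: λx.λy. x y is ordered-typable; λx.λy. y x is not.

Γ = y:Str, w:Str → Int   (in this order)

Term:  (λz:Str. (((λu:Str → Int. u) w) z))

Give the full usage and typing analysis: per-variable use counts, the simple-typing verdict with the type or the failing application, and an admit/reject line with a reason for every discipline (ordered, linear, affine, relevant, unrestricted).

variable uses: y: 0×, w: 1×, z [bound]: 1×, u [bound]: 1×
left-to-right use order: u, w, z
typing: the term checks, with type Str → Int
ordered ✗ (y left unused)
linear ✗ (y left unused)
affine ✓ (no duplicate uses among y, w, z, u)
relevant ✗ (y left unused)
unrestricted ✓ (well-typed at Str → Int; no restrictions here)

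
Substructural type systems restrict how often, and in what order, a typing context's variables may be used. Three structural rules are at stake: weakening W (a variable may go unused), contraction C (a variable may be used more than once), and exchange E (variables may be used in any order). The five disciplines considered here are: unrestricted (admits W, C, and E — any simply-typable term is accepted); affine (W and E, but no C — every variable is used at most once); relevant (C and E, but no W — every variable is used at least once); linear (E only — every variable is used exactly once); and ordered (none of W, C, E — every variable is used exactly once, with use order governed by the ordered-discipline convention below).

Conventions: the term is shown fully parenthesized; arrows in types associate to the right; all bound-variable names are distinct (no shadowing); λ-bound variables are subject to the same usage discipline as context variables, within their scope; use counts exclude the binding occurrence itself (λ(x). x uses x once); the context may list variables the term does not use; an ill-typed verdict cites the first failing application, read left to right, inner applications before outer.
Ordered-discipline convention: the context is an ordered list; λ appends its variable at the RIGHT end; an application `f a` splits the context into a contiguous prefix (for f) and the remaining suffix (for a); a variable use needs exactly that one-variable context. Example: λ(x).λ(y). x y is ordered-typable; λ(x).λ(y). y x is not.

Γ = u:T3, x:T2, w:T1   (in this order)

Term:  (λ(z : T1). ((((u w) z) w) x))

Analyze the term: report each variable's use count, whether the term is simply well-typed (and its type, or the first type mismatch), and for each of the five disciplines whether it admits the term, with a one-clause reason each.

variable uses: u: 1, x: 1, w: 2, z [bound]: 1
uses in reading order: u, w, z, w, x
typing: ill-typed: non-arrow in function slot: T3
ordered: ✗ — fails simple typing
linear: ✗ — a type mismatch blocks all five
affine: ✗ — the type mismatch rejects it
relevant: ✗ — not simply typable
unrestricted: ✗ — fails simple typing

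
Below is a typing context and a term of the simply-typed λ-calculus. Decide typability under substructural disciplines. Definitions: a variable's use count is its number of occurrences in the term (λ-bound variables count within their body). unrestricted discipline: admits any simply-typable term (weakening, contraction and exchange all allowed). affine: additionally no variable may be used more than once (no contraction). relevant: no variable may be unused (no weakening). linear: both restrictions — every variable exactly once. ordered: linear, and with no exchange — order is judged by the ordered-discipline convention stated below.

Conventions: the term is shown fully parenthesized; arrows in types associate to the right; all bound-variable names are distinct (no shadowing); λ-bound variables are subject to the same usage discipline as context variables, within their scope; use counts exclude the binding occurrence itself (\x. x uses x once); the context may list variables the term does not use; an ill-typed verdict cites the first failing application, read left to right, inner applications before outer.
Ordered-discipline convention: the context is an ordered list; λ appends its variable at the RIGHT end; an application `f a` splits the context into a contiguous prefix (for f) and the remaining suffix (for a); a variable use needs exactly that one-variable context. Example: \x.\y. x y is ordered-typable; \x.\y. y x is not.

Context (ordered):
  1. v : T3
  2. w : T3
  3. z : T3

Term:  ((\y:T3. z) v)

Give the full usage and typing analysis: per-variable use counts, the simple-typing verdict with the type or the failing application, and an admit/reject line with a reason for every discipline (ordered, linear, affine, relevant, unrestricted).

counts: v ×1, w ×0, z ×1, y (bound) ×0
left-to-right use order: z, v
typing: well-typed — term : T3
ordered: ✗ — w, y never used (weakening)
linear: ✗ — w, y never used (weakening)
affine: ✓ — at most one use each (v, w, z, y)
relevant: ✗ — w, y never used (weakening)
unrestricted: ✓ — simply typable at T3; W, C, E all held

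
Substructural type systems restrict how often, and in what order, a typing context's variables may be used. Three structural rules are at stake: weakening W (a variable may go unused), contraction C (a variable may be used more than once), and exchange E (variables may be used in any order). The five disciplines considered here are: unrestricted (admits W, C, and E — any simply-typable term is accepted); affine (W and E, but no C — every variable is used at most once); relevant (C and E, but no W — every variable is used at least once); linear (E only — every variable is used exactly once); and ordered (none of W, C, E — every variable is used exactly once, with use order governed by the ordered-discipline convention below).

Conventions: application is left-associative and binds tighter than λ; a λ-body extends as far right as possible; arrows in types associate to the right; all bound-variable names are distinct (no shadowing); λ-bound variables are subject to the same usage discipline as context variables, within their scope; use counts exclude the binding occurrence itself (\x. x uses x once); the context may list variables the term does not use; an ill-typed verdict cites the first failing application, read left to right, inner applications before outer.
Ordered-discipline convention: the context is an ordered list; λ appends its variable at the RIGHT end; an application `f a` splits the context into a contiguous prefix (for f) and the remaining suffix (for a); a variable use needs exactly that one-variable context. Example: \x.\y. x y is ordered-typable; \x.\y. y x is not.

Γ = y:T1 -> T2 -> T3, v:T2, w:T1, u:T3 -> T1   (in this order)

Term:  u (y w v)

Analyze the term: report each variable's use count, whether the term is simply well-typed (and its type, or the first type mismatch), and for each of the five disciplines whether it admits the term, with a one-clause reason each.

use counts: y=1, v=1, w=1, u=1
uses in reading order: u, y, w, v
typing: well-typed — term : T1
ordered: ✗, needs exchange: uses follow u, y, w, v
linear: ✓, exactly-once usage across y, v, w, u
affine: ✓, no duplicate uses among y, v, w, u
relevant: ✓, none of y, v, w, u goes unused
unrestricted: ✓, well-typed at T1; no restrictions here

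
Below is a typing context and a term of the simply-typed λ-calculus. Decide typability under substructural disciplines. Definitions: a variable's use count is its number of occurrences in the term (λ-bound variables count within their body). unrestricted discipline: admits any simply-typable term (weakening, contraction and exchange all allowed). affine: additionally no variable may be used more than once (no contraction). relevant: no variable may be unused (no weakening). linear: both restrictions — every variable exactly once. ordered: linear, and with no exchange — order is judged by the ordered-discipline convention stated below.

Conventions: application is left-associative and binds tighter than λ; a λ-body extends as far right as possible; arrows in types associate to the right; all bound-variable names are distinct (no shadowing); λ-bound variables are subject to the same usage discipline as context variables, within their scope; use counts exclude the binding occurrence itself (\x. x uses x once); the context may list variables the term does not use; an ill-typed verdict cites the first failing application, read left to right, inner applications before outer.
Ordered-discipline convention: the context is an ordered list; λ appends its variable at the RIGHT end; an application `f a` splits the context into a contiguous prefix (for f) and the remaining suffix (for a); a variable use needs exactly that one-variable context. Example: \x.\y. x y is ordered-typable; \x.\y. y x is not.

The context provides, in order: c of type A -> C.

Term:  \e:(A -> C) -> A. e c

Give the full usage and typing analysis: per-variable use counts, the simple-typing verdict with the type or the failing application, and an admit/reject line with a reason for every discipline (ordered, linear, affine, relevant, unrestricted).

use counts: c ×1, e (bound) ×1
uses in reading order: e, c
typing: well-typed — term : ((A -> C) -> A) -> A
ordered: ✗, no contiguous prefix/suffix split fits e, c
linear: ✓, c, e: one use apiece
affine: ✓, c, e: no repeats, contraction unneeded
relevant: ✓, c, e: all used, weakening unneeded
unrestricted: ✓, well-typed at ((A -> C) -> A) -> A; no restrictions here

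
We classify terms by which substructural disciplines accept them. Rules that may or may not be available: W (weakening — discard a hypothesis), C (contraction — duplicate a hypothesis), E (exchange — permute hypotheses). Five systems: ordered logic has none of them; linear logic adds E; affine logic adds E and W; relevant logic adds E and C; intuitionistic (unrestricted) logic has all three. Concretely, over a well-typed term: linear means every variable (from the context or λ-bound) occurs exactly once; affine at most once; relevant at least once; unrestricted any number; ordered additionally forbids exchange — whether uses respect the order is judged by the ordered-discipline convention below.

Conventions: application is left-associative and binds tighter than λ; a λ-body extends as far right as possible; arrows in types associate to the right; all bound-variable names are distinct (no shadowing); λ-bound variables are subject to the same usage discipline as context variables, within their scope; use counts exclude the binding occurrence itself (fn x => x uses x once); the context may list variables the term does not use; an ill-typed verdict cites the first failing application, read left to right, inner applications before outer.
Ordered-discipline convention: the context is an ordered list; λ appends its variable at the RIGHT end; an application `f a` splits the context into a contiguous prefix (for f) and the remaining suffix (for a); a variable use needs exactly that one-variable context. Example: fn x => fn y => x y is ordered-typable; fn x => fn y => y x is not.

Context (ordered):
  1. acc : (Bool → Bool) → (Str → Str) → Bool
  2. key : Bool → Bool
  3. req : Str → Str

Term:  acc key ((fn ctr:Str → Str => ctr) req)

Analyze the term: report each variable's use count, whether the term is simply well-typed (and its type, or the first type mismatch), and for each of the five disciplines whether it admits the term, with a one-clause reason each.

use counts: acc ×1; key ×1; req ×1; ctr [bound] ×1
left-to-right use order: acc, key, ctr, req
typing: well-typed at Bool
ordered ✓ (one use each (acc, key, req, ctr); ordered split holds)
linear ✓ (single use per variable (acc, key, req, ctr))
affine ✓ (no duplicate uses among acc, key, req, ctr)
relevant ✓ (at least one use each (acc, key, req, ctr))
unrestricted ✓ (simply typable at Bool; W, C, E all held)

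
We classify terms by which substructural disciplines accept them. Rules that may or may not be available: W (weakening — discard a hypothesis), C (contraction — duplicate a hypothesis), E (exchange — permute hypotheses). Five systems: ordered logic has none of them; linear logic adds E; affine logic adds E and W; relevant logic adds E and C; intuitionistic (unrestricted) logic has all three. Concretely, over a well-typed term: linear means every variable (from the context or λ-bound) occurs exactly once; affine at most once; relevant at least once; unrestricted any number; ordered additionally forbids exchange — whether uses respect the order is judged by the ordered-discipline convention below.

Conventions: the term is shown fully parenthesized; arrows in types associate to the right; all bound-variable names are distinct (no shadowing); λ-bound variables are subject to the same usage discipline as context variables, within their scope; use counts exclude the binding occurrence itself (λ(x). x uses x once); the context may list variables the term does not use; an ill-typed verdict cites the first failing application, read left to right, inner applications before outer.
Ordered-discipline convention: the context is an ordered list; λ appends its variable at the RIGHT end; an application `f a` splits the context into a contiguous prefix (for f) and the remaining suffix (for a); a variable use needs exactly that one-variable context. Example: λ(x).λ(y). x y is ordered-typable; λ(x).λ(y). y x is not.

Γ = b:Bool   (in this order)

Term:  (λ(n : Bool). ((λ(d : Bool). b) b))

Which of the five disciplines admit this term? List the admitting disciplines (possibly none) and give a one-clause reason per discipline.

admitted by: unrestricted
counts: b=2, n [bound]=0, d [bound]=0
left-to-right use order: b, b
typing: well-typed at Bool -> Bool
ordered: ✗, uses contraction: b ×2; n, d left unused
linear: ✗, uses contraction: b ×2; n, d left unused
affine: ✗, uses contraction: b ×2
relevant: ✗, n, d left unused
unrestricted: ✓, well-typed at Bool -> Bool; no restrictions here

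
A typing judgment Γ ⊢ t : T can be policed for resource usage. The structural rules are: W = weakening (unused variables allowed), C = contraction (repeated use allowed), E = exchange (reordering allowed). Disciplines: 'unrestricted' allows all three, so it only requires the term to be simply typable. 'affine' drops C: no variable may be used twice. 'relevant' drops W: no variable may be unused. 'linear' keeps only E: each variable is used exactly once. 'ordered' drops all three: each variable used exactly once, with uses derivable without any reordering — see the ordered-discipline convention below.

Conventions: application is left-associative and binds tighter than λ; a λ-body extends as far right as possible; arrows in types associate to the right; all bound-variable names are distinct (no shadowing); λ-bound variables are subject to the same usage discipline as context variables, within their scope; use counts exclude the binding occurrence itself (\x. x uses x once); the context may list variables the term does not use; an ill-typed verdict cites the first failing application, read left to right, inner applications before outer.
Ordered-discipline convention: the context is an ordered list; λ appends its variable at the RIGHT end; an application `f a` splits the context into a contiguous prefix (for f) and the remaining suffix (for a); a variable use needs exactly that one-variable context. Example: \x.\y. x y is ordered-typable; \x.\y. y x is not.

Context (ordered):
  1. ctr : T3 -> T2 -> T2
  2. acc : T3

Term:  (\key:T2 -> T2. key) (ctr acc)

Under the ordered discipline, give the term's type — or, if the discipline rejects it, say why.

term : T2 -> T2
counts: ctr: 1, acc: 1, key (bound): 1
uses in reading order: key, ctr, acc
typing: well-typed at T2 -> T2
summary: ordered ✓ | linear ✓ | affine ✓ | relevant ✓ | unrestricted ✓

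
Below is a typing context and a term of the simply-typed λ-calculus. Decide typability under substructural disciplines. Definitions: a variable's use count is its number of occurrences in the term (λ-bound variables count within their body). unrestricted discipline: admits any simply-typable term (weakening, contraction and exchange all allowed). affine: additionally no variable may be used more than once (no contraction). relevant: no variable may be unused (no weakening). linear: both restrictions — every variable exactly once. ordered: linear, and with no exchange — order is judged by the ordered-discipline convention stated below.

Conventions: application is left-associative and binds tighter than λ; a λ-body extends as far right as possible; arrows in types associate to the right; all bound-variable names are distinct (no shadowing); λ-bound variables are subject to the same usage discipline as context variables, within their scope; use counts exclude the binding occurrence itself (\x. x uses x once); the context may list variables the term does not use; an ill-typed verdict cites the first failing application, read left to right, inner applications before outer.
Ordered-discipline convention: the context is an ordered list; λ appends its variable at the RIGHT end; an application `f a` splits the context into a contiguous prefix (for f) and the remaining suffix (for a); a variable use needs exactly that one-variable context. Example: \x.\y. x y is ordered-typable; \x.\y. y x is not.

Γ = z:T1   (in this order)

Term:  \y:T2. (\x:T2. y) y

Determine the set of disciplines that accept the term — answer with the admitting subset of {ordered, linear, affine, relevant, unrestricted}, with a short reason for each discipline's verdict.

admitted in: unrestricted
counts: z ×0; y (λ-bound) ×2; x (λ-bound) ×0
uses in reading order: y, y
typing: well-typed — term : T2 → T2
ordered ✗ (needs contraction — y ×2; unused: z, x — weakening required)
linear ✗ (needs contraction — y ×2; unused: z, x — weakening required)
affine ✗ (needs contraction — y ×2)
relevant ✗ (unused: z, x — weakening required)
unrestricted ✓ (simply typable at T2 → T2; W, C, E all held)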